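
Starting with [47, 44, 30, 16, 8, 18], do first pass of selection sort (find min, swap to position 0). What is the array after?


After one pass: [8, 44, 30, 16, 47, 18]


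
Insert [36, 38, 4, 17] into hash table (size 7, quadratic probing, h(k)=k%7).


Insertions: 36->slot 1; 38->slot 3; 4->slot 4; 17->slot 0
Table: [17, 36, None, 38, 4, None, None]


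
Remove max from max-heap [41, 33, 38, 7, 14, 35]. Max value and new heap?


Max = 41
Replace root with last, heapify down
Resulting heap: [38, 33, 35, 7, 14]


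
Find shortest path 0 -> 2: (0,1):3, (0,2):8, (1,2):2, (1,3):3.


Dijkstra from 0:
Distances: {0: 0, 1: 3, 2: 5, 3: 6}
Shortest distance to 2 = 5, path = [0, 1, 2]


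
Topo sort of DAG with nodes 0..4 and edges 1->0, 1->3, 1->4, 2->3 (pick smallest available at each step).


Kahn's algorithm, process smallest node first
Order: [1, 0, 2, 3, 4]


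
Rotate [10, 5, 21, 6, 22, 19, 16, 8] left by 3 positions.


Left rotate by 3: [6, 22, 19, 16, 8, 10, 5, 21]


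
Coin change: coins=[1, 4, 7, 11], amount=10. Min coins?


dp[0]=0; dp[i]=1+min(dp[i-c] for c in coins)
...dp[5]=2, dp[6]=3, dp[7]=1, dp[8]=2, dp[9]=3, dp[10]=4
Minimum coins for 10 = 4


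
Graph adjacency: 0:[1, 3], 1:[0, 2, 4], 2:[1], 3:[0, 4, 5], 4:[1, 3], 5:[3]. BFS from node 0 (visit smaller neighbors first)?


BFS queue: start with [0]
Visit order: [0, 1, 3, 2, 4, 5]


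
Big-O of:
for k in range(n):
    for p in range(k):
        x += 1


Per nesting level: O(n) * O(n) [triangular over k] = O(n^2)
Complexity: O(n^2)


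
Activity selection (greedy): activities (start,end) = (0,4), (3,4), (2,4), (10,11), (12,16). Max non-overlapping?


Greedy: pick earliest-ending, then skip overlaps.
Selected (3 activities): [(0, 4), (10, 11), (12, 16)]


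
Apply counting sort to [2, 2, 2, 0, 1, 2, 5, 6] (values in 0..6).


Count array: [1, 1, 4, 0, 0, 1, 1]
Reconstruct: [0, 1, 2, 2, 2, 2, 5, 6]


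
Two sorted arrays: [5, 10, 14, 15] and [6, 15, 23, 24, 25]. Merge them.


Compare heads, take smaller each step.
Merged: [5, 6, 10, 14, 15, 15, 23, 24, 25]


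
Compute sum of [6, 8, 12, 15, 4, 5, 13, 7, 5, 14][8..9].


Prefix sums: [0, 6, 14, 26, 41, 45, 50, 63, 70, 75, 89]
Sum[8..9] = prefix[10] - prefix[8] = 89 - 70 = 19


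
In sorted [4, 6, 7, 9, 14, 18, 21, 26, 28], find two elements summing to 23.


Two pointers: lo=0, hi=8
Found pair: (9, 14) summing to 23


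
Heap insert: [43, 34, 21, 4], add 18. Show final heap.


Append 18: [43, 34, 21, 4, 18]
Bubble up: no swaps needed
Result: [43, 34, 21, 4, 18]


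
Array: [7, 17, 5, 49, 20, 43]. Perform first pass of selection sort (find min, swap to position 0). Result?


After one pass: [5, 17, 7, 49, 20, 43]


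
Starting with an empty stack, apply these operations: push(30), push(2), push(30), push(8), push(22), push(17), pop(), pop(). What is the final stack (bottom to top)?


push(30) -> [30]
push(2) -> [30, 2]
push(30) -> [30, 2, 30]
push(8) -> [30, 2, 30, 8]
push(22) -> [30, 2, 30, 8, 22]
push(17) -> [30, 2, 30, 8, 22, 17]
pop() returns 17 -> [30, 2, 30, 8, 22]
pop() returns 22 -> [30, 2, 30, 8]
Final stack (bottom to top): [30, 2, 30, 8]


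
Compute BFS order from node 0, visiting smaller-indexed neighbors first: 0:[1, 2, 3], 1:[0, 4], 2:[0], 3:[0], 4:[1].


BFS queue: start with [0]
Visit order: [0, 1, 2, 3, 4]


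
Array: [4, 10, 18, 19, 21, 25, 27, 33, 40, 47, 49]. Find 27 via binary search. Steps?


Search for 27:
[0,10] mid=5 arr[5]=25
[6,10] mid=8 arr[8]=40
[6,7] mid=6 arr[6]=27
Total: 3 comparisons


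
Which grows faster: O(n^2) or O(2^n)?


quadratic grows slower than exponential
O(n^2) is asymptotically smaller; O(2^n) grows faster


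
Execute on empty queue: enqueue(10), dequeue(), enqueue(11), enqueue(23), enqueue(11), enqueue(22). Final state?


enqueue(10) -> [10]
dequeue() returns 10 -> []
enqueue(11) -> [11]
enqueue(23) -> [11, 23]
enqueue(11) -> [11, 23, 11]
enqueue(22) -> [11, 23, 11, 22]
Final queue (front to back): [11, 23, 11, 22]


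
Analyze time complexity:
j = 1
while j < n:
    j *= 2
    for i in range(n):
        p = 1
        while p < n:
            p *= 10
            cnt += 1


Per nesting level: O(log n) * O(n) * O(log n) = O(n (log n)^2)
Complexity: O(n (log n)^2)


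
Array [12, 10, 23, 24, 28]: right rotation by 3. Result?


Right rotate by 3: [23, 24, 28, 12, 10]


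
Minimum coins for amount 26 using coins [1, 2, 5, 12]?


dp[0]=0; dp[i]=1+min(dp[i-c] for c in coins)
...dp[21]=4, dp[22]=3, dp[23]=4, dp[24]=2, dp[25]=3, dp[26]=3
Minimum coins for 26 = 3


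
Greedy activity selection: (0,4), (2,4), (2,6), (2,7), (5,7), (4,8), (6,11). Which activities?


Greedy: pick earliest-ending, then skip overlaps.
Selected (2 activities): [(0, 4), (5, 7)]


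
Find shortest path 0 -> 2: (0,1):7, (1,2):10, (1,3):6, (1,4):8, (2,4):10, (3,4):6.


Dijkstra from 0:
Distances: {0: 0, 1: 7, 2: 17, 3: 13, 4: 15}
Shortest distance to 2 = 17, path = [0, 1, 2]


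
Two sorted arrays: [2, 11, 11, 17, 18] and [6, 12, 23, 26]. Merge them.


Compare heads, take smaller each step.
Merged: [2, 6, 11, 11, 12, 17, 18, 23, 26]


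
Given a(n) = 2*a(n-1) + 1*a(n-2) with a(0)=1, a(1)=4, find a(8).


Build bottom-up:
...a(6)=309, a(7)=746, a(8)=2*746+1*309=1801


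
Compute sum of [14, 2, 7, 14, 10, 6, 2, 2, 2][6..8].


Prefix sums: [0, 14, 16, 23, 37, 47, 53, 55, 57, 59]
Sum[6..8] = prefix[9] - prefix[6] = 59 - 53 = 6


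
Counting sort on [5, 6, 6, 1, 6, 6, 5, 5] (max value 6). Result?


Count array: [0, 1, 0, 0, 0, 3, 4]
Reconstruct: [1, 5, 5, 5, 6, 6, 6, 6]


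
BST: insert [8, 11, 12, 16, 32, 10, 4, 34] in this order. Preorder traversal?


Root = 8; build tree by BST insertion.
Preorder traversal: [8, 4, 11, 10, 12, 16, 32, 34]


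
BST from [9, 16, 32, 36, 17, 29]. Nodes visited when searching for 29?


BST root = 9
Search for 29: compare at each node
Path: [9, 16, 32, 17, 29]


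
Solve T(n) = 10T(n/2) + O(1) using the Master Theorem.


a=10, b=2, c=0. log_2(10)=3.322 > c=0. Case 1: O(n^log_b(a)) = O(n^3.322)
Complexity: O(n^3.322)


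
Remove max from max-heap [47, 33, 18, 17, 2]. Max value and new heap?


Max = 47
Replace root with last, heapify down
Resulting heap: [33, 17, 18, 2]


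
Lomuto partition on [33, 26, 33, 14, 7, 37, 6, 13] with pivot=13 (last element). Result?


Elements <= 13 go left of pivot.
Result: [7, 6, 13, 14, 33, 37, 26, 33], pivot at index 2


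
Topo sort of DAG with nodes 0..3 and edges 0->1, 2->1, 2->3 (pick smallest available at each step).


Kahn's algorithm, process smallest node first
Order: [0, 2, 1, 3]


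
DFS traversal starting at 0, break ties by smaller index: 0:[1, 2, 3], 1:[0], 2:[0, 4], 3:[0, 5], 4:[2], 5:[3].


DFS stack-based: start with [0]
Visit order: [0, 1, 2, 4, 3, 5]


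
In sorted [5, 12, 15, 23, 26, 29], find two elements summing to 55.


Two pointers: lo=0, hi=5
Found pair: (26, 29) summing to 55


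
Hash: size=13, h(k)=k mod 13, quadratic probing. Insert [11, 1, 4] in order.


Insertions: 11->slot 11; 1->slot 1; 4->slot 4
Table: [None, 1, None, None, 4, None, None, None, None, None, None, 11, None]


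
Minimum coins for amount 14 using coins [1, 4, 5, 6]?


dp[0]=0; dp[i]=1+min(dp[i-c] for c in coins)
...dp[9]=2, dp[10]=2, dp[11]=2, dp[12]=2, dp[13]=3, dp[14]=3
Minimum coins for 14 = 3


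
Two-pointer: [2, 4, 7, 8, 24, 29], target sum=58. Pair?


Two pointers: lo=0, hi=5
No pair sums to 58


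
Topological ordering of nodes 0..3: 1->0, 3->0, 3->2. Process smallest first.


Kahn's algorithm, process smallest node first
Order: [1, 3, 0, 2]


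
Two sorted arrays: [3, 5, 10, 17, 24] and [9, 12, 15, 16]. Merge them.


Compare heads, take smaller each step.
Merged: [3, 5, 9, 10, 12, 15, 16, 17, 24]


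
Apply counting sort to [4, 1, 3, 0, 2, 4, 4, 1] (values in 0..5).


Count array: [1, 2, 1, 1, 3, 0]
Reconstruct: [0, 1, 1, 2, 3, 4, 4, 4]


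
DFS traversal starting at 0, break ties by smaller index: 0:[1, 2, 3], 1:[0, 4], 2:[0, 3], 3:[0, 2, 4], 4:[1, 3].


DFS stack-based: start with [0]
Visit order: [0, 1, 4, 3, 2]


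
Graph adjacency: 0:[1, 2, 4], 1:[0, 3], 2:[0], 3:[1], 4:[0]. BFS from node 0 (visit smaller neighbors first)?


BFS queue: start with [0]
Visit order: [0, 1, 2, 4, 3]


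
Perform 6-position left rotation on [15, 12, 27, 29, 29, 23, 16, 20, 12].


Left rotate by 6: [16, 20, 12, 15, 12, 27, 29, 29, 23]


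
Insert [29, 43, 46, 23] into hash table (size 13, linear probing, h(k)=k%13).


Insertions: 29->slot 3; 43->slot 4; 46->slot 7; 23->slot 10
Table: [None, None, None, 29, 43, None, None, 46, None, None, 23, None, None]


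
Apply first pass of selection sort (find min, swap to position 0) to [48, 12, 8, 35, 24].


After one pass: [8, 12, 48, 35, 24]


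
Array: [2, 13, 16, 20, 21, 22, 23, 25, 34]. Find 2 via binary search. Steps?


Search for 2:
[0,8] mid=4 arr[4]=21
[0,3] mid=1 arr[1]=13
[0,0] mid=0 arr[0]=2
Total: 3 comparisons


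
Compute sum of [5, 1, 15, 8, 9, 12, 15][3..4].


Prefix sums: [0, 5, 6, 21, 29, 38, 50, 65]
Sum[3..4] = prefix[5] - prefix[3] = 38 - 21 = 17


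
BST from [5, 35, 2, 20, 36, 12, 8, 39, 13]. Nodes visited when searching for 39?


BST root = 5
Search for 39: compare at each node
Path: [5, 35, 36, 39]


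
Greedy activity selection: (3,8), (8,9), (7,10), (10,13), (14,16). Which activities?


Greedy: pick earliest-ending, then skip overlaps.
Selected (4 activities): [(3, 8), (8, 9), (10, 13), (14, 16)]


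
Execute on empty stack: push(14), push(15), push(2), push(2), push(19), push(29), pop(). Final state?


push(14) -> [14]
push(15) -> [14, 15]
push(2) -> [14, 15, 2]
push(2) -> [14, 15, 2, 2]
push(19) -> [14, 15, 2, 2, 19]
push(29) -> [14, 15, 2, 2, 19, 29]
pop() returns 29 -> [14, 15, 2, 2, 19]
Final stack (bottom to top): [14, 15, 2, 2, 19]


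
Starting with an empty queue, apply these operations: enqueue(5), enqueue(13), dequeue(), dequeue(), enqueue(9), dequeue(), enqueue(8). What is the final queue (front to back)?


enqueue(5) -> [5]
enqueue(13) -> [5, 13]
dequeue() returns 5 -> [13]
dequeue() returns 13 -> []
enqueue(9) -> [9]
dequeue() returns 9 -> []
enqueue(8) -> [8]
Final queue (front to back): [8]


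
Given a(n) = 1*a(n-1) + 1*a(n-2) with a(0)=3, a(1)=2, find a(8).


Build bottom-up:
...a(6)=31, a(7)=50, a(8)=1*50+1*31=81


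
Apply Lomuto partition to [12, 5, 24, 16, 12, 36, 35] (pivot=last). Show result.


Elements <= 35 go left of pivot.
Result: [12, 5, 24, 16, 12, 35, 36], pivot at index 5


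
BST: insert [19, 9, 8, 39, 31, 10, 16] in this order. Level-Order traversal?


Root = 19; build tree by BST insertion.
Level-Order traversal: [19, 9, 39, 8, 10, 31, 16]


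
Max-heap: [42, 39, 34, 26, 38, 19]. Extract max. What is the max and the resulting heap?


Max = 42
Replace root with last, heapify down
Resulting heap: [39, 38, 34, 26, 19]


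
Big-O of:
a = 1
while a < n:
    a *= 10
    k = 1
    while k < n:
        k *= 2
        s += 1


Per nesting level: O(log n) * O(log n) = O((log n)^2)
Complexity: O((log n)^2)


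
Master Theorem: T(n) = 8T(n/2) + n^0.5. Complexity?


a=8, b=2, c=0.5. log_2(8)=3 > c=0.5. Case 1: O(n^log_b(a)) = O(n^3)
Complexity: O(n^3)


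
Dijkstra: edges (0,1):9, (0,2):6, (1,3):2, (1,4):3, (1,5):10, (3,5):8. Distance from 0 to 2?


Dijkstra from 0:
Distances: {0: 0, 1: 9, 2: 6, 3: 11, 4: 12, 5: 19}
Shortest distance to 2 = 6, path = [0, 2]


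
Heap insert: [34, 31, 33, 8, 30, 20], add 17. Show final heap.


Append 17: [34, 31, 33, 8, 30, 20, 17]
Bubble up: no swaps needed
Result: [34, 31, 33, 8, 30, 20, 17]


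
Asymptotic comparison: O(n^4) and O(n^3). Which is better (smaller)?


cubic grows slower than quartic
O(n^3) is asymptotically smaller; O(n^4) grows faster


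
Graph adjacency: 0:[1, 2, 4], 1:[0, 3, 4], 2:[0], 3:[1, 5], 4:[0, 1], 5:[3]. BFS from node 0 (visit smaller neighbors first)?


BFS queue: start with [0]
Visit order: [0, 1, 2, 4, 3, 5]


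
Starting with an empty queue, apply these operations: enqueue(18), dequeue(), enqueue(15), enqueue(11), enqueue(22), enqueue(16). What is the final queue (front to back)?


enqueue(18) -> [18]
dequeue() returns 18 -> []
enqueue(15) -> [15]
enqueue(11) -> [15, 11]
enqueue(22) -> [15, 11, 22]
enqueue(16) -> [15, 11, 22, 16]
Final queue (front to back): [15, 11, 22, 16]


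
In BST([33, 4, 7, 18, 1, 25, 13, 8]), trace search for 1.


BST root = 33
Search for 1: compare at each node
Path: [33, 4, 1]


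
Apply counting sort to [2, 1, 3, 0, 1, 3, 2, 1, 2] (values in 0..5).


Count array: [1, 3, 3, 2, 0, 0]
Reconstruct: [0, 1, 1, 1, 2, 2, 2, 3, 3]


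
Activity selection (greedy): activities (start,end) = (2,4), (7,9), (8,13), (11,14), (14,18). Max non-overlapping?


Greedy: pick earliest-ending, then skip overlaps.
Selected (4 activities): [(2, 4), (7, 9), (11, 14), (14, 18)]


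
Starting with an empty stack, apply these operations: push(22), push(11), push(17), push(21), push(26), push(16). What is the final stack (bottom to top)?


push(22) -> [22]
push(11) -> [22, 11]
push(17) -> [22, 11, 17]
push(21) -> [22, 11, 17, 21]
push(26) -> [22, 11, 17, 21, 26]
push(16) -> [22, 11, 17, 21, 26, 16]
Final stack (bottom to top): [22, 11, 17, 21, 26, 16]


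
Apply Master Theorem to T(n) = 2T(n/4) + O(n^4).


a=2, b=4, c=4. log_4(2)=0.5 < c=4. Case 3: O(n^c) = O(n^4)
Complexity: O(n^4)


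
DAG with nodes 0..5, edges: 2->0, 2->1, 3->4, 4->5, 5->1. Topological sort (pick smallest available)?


Kahn's algorithm, process smallest node first
Order: [2, 0, 3, 4, 5, 1]


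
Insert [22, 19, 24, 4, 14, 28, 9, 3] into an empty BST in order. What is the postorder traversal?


Root = 22; build tree by BST insertion.
Postorder traversal: [3, 9, 14, 4, 19, 28, 24, 22]


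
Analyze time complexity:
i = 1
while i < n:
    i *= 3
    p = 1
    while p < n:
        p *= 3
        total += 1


Per nesting level: O(log n) * O(log n) = O((log n)^2)
Complexity: O((log n)^2)


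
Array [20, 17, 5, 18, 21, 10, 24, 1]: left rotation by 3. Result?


Left rotate by 3: [18, 21, 10, 24, 1, 20, 17, 5]


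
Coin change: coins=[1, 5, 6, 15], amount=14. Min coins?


dp[0]=0; dp[i]=1+min(dp[i-c] for c in coins)
...dp[9]=4, dp[10]=2, dp[11]=2, dp[12]=2, dp[13]=3, dp[14]=4
Minimum coins for 14 = 4


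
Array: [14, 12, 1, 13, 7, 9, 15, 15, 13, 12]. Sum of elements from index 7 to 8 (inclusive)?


Prefix sums: [0, 14, 26, 27, 40, 47, 56, 71, 86, 99, 111]
Sum[7..8] = prefix[9] - prefix[7] = 99 - 71 = 28


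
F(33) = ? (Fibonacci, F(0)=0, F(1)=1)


F(n)=F(n-1)+F(n-2)
...F(31)=1346269, F(32)=2178309, F(33)=3524578


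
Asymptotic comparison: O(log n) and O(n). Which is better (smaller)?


logarithmic grows slower than linear
O(log n) is asymptotically smaller; O(n) grows faster


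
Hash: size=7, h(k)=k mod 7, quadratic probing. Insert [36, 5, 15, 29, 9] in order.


Insertions: 36->slot 1; 5->slot 5; 15->slot 2; 29->slot 3; 9->slot 6
Table: [None, 36, 15, 29, None, 5, 9]


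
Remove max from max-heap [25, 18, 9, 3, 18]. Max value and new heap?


Max = 25
Replace root with last, heapify down
Resulting heap: [18, 18, 9, 3]


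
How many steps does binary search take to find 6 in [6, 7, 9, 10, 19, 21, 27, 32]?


Search for 6:
[0,7] mid=3 arr[3]=10
[0,2] mid=1 arr[1]=7
[0,0] mid=0 arr[0]=6
Total: 3 comparisons


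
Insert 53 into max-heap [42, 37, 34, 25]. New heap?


Append 53: [42, 37, 34, 25, 53]
Bubble up: swap idx 4(53) with idx 1(37); swap idx 1(53) with idx 0(42)
Result: [53, 42, 34, 25, 37]


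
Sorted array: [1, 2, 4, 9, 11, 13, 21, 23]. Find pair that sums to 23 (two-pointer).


Two pointers: lo=0, hi=7
Found pair: (2, 21) summing to 23


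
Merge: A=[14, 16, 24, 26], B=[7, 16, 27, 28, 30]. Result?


Compare heads, take smaller each step.
Merged: [7, 14, 16, 16, 24, 26, 27, 28, 30]


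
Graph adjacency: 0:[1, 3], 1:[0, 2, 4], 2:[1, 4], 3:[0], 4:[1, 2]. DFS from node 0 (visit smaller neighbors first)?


DFS stack-based: start with [0]
Visit order: [0, 1, 2, 4, 3]


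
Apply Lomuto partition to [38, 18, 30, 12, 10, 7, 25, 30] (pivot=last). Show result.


Elements <= 30 go left of pivot.
Result: [18, 30, 12, 10, 7, 25, 30, 38], pivot at index 6


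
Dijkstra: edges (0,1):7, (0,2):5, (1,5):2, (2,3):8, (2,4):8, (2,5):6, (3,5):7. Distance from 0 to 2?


Dijkstra from 0:
Distances: {0: 0, 1: 7, 2: 5, 3: 13, 4: 13, 5: 9}
Shortest distance to 2 = 5, path = [0, 2]


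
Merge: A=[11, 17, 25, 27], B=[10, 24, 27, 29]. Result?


Compare heads, take smaller each step.
Merged: [10, 11, 17, 24, 25, 27, 27, 29]


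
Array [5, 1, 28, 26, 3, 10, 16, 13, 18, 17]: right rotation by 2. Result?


Right rotate by 2: [18, 17, 5, 1, 28, 26, 3, 10, 16, 13]


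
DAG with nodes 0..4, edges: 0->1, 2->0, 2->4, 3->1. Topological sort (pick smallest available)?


Kahn's algorithm, process smallest node first
Order: [2, 0, 3, 1, 4]


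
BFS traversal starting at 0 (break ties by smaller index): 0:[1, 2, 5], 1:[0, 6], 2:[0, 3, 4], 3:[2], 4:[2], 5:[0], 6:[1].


BFS queue: start with [0]
Visit order: [0, 1, 2, 5, 6, 3, 4]


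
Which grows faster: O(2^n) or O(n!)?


exponential grows slower than factorial
O(2^n) is asymptotically smaller; O(n!) grows faster


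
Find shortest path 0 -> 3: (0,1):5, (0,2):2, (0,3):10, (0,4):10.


Dijkstra from 0:
Distances: {0: 0, 1: 5, 2: 2, 3: 10, 4: 10}
Shortest distance to 3 = 10, path = [0, 3]


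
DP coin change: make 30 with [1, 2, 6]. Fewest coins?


dp[0]=0; dp[i]=1+min(dp[i-c] for c in coins)
...dp[25]=5, dp[26]=5, dp[27]=6, dp[28]=6, dp[29]=7, dp[30]=5
Minimum coins for 30 = 5


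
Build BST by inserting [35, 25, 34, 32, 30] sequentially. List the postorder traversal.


Root = 35; build tree by BST insertion.
Postorder traversal: [30, 32, 34, 25, 35]


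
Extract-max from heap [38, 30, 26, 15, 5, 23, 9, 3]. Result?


Max = 38
Replace root with last, heapify down
Resulting heap: [30, 15, 26, 3, 5, 23, 9]


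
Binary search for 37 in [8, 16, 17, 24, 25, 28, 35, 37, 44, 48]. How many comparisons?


Search for 37:
[0,9] mid=4 arr[4]=25
[5,9] mid=7 arr[7]=37
Total: 2 comparisons


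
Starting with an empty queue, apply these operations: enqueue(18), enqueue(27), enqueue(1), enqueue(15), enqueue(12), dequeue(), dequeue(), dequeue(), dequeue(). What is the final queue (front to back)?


enqueue(18) -> [18]
enqueue(27) -> [18, 27]
enqueue(1) -> [18, 27, 1]
enqueue(15) -> [18, 27, 1, 15]
enqueue(12) -> [18, 27, 1, 15, 12]
dequeue() returns 18 -> [27, 1, 15, 12]
dequeue() returns 27 -> [1, 15, 12]
dequeue() returns 1 -> [15, 12]
dequeue() returns 15 -> [12]
Final queue (front to back): [12]


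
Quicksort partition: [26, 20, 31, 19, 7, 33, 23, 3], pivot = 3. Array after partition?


Elements <= 3 go left of pivot.
Result: [3, 20, 31, 19, 7, 33, 23, 26], pivot at index 0


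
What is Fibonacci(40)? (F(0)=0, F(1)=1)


F(n)=F(n-1)+F(n-2)
...F(38)=39088169, F(39)=63245986, F(40)=102334155


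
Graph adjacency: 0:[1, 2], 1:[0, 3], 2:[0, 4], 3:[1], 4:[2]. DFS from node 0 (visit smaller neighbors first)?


DFS stack-based: start with [0]
Visit order: [0, 1, 3, 2, 4]


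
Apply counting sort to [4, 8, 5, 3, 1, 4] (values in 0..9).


Count array: [0, 1, 0, 1, 2, 1, 0, 0, 1, 0]
Reconstruct: [1, 3, 4, 4, 5, 8]


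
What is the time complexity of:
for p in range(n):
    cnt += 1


Per nesting level: O(n) = O(n)
Complexity: O(n)


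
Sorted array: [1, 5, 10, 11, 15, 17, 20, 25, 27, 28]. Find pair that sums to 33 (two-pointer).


Two pointers: lo=0, hi=9
Found pair: (5, 28) summing to 33


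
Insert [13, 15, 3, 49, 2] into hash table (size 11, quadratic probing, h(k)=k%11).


Insertions: 13->slot 2; 15->slot 4; 3->slot 3; 49->slot 5; 2->slot 6
Table: [None, None, 13, 3, 15, 49, 2, None, None, None, None]


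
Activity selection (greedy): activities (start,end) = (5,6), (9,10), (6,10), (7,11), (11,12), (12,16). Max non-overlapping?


Greedy: pick earliest-ending, then skip overlaps.
Selected (4 activities): [(5, 6), (9, 10), (11, 12), (12, 16)]


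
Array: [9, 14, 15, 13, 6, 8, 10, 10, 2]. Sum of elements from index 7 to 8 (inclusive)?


Prefix sums: [0, 9, 23, 38, 51, 57, 65, 75, 85, 87]
Sum[7..8] = prefix[9] - prefix[7] = 87 - 75 = 12


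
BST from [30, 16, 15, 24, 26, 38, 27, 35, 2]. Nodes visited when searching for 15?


BST root = 30
Search for 15: compare at each node
Path: [30, 16, 15]


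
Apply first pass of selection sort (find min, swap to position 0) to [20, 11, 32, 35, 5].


After one pass: [5, 11, 32, 35, 20]


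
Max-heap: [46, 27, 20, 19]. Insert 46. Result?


Append 46: [46, 27, 20, 19, 46]
Bubble up: swap idx 4(46) with idx 1(27)
Result: [46, 46, 20, 19, 27]


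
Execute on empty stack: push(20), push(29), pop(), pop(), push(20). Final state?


push(20) -> [20]
push(29) -> [20, 29]
pop() returns 29 -> [20]
pop() returns 20 -> []
push(20) -> [20]
Final stack (bottom to top): [20]


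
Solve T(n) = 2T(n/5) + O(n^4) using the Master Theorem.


a=2, b=5, c=4. log_5(2)=0.431 < c=4. Case 3: O(n^c) = O(n^4)
Complexity: O(n^4)


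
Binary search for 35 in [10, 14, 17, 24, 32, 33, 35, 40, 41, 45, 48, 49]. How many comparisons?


Search for 35:
[0,11] mid=5 arr[5]=33
[6,11] mid=8 arr[8]=41
[6,7] mid=6 arr[6]=35
Total: 3 comparisons


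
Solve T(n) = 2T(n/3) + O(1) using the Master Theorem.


a=2, b=3, c=0. log_3(2)=0.631 > c=0. Case 1: O(n^log_b(a)) = O(n^0.631)
Complexity: O(n^0.631)


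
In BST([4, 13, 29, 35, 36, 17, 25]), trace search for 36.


BST root = 4
Search for 36: compare at each node
Path: [4, 13, 29, 35, 36]


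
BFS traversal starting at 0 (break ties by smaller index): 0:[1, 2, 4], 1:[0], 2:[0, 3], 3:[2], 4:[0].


BFS queue: start with [0]
Visit order: [0, 1, 2, 4, 3]


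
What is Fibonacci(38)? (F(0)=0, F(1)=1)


F(n)=F(n-1)+F(n-2)
...F(36)=14930352, F(37)=24157817, F(38)=39088169


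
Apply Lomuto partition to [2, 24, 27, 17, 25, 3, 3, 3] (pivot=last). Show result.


Elements <= 3 go left of pivot.
Result: [2, 3, 3, 3, 25, 24, 27, 17], pivot at index 3


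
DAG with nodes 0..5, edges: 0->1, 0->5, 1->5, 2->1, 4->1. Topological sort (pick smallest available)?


Kahn's algorithm, process smallest node first
Order: [0, 2, 3, 4, 1, 5]


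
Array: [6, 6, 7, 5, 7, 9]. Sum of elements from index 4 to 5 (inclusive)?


Prefix sums: [0, 6, 12, 19, 24, 31, 40]
Sum[4..5] = prefix[6] - prefix[4] = 40 - 24 = 16


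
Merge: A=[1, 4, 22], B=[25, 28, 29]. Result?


Compare heads, take smaller each step.
Merged: [1, 4, 22, 25, 28, 29]


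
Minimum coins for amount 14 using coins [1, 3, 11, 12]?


dp[0]=0; dp[i]=1+min(dp[i-c] for c in coins)
...dp[9]=3, dp[10]=4, dp[11]=1, dp[12]=1, dp[13]=2, dp[14]=2
Minimum coins for 14 = 2


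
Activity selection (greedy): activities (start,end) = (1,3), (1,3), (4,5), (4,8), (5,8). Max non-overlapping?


Greedy: pick earliest-ending, then skip overlaps.
Selected (3 activities): [(1, 3), (4, 5), (5, 8)]


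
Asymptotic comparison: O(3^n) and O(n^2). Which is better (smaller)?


quadratic grows slower than exponential (base 3)
O(n^2) is asymptotically smaller; O(3^n) grows faster


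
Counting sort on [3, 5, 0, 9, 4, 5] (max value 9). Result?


Count array: [1, 0, 0, 1, 1, 2, 0, 0, 0, 1]
Reconstruct: [0, 3, 4, 5, 5, 9]


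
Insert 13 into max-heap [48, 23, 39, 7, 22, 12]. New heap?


Append 13: [48, 23, 39, 7, 22, 12, 13]
Bubble up: no swaps needed
Result: [48, 23, 39, 7, 22, 12, 13]


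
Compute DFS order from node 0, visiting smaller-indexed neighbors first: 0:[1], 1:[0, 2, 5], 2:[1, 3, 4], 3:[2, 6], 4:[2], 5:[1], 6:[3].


DFS stack-based: start with [0]
Visit order: [0, 1, 2, 3, 6, 4, 5]


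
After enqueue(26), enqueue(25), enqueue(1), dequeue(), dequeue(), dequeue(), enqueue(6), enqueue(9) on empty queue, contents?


enqueue(26) -> [26]
enqueue(25) -> [26, 25]
enqueue(1) -> [26, 25, 1]
dequeue() returns 26 -> [25, 1]
dequeue() returns 25 -> [1]
dequeue() returns 1 -> []
enqueue(6) -> [6]
enqueue(9) -> [6, 9]
Final queue (front to back): [6, 9]


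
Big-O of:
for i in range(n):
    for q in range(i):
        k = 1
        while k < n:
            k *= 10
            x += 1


Per nesting level: O(n) * O(n) [triangular over i] * O(log n) = O(n^2 log n)
Complexity: O(n^2 log n)


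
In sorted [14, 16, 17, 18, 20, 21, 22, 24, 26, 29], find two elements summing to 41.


Two pointers: lo=0, hi=9
Found pair: (17, 24) summing to 41


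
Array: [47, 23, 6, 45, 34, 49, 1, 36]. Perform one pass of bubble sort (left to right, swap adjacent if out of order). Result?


After one pass: [23, 6, 45, 34, 47, 1, 36, 49]


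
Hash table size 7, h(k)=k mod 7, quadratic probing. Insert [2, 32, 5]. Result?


Insertions: 2->slot 2; 32->slot 4; 5->slot 5
Table: [None, None, 2, None, 32, 5, None]


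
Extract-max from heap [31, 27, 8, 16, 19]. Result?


Max = 31
Replace root with last, heapify down
Resulting heap: [27, 19, 8, 16]


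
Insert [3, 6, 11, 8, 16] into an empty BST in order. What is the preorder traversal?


Root = 3; build tree by BST insertion.
Preorder traversal: [3, 6, 11, 8, 16]


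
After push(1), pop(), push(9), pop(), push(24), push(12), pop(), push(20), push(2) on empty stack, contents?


push(1) -> [1]
pop() returns 1 -> []
push(9) -> [9]
pop() returns 9 -> []
push(24) -> [24]
push(12) -> [24, 12]
pop() returns 12 -> [24]
push(20) -> [24, 20]
push(2) -> [24, 20, 2]
Final stack (bottom to top): [24, 20, 2]


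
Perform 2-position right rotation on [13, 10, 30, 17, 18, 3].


Right rotate by 2: [18, 3, 13, 10, 30, 17]


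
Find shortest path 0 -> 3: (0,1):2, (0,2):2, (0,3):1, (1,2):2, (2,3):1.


Dijkstra from 0:
Distances: {0: 0, 1: 2, 2: 2, 3: 1}
Shortest distance to 3 = 1, path = [0, 3]


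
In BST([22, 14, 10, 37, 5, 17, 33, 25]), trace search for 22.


BST root = 22
Search for 22: compare at each node
Path: [22]


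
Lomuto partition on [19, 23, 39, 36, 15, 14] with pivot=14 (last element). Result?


Elements <= 14 go left of pivot.
Result: [14, 23, 39, 36, 15, 19], pivot at index 0


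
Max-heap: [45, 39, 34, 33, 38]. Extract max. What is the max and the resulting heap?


Max = 45
Replace root with last, heapify down
Resulting heap: [39, 38, 34, 33]


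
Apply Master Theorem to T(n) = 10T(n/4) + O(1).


a=10, b=4, c=0. log_4(10)=1.661 > c=0. Case 1: O(n^log_b(a)) = O(n^1.661)
Complexity: O(n^1.661)


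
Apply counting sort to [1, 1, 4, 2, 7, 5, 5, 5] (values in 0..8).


Count array: [0, 2, 1, 0, 1, 3, 0, 1, 0]
Reconstruct: [1, 1, 2, 4, 5, 5, 5, 7]


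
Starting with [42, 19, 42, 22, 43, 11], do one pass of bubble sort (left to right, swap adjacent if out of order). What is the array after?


After one pass: [19, 42, 22, 42, 11, 43]


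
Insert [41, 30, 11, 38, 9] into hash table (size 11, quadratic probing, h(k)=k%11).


Insertions: 41->slot 8; 30->slot 9; 11->slot 0; 38->slot 5; 9->slot 10
Table: [11, None, None, None, None, 38, None, None, 41, 30, 9]


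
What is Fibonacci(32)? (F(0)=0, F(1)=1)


F(n)=F(n-1)+F(n-2)
...F(30)=832040, F(31)=1346269, F(32)=2178309


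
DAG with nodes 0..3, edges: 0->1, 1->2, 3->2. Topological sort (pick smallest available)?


Kahn's algorithm, process smallest node first
Order: [0, 1, 3, 2]


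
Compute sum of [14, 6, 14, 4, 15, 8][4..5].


Prefix sums: [0, 14, 20, 34, 38, 53, 61]
Sum[4..5] = prefix[6] - prefix[4] = 61 - 38 = 23


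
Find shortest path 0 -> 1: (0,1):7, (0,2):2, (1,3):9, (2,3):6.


Dijkstra from 0:
Distances: {0: 0, 1: 7, 2: 2, 3: 8}
Shortest distance to 1 = 7, path = [0, 1]


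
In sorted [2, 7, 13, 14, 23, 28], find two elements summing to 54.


Two pointers: lo=0, hi=5
No pair sums to 54


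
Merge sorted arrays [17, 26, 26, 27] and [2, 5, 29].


Compare heads, take smaller each step.
Merged: [2, 5, 17, 26, 26, 27, 29]


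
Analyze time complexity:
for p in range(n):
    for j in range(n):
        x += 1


Per nesting level: O(n) * O(n) = O(n^2)
Complexity: O(n^2)


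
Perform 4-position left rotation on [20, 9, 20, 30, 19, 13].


Left rotate by 4: [19, 13, 20, 9, 20, 30]


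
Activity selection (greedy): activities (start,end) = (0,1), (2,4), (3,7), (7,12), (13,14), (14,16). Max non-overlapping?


Greedy: pick earliest-ending, then skip overlaps.
Selected (5 activities): [(0, 1), (2, 4), (7, 12), (13, 14), (14, 16)]


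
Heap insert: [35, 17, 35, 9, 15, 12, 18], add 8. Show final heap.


Append 8: [35, 17, 35, 9, 15, 12, 18, 8]
Bubble up: no swaps needed
Result: [35, 17, 35, 9, 15, 12, 18, 8]


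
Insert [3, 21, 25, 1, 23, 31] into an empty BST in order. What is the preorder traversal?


Root = 3; build tree by BST insertion.
Preorder traversal: [3, 1, 21, 25, 23, 31]


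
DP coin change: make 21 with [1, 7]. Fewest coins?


dp[0]=0; dp[i]=1+min(dp[i-c] for c in coins)
...dp[16]=4, dp[17]=5, dp[18]=6, dp[19]=7, dp[20]=8, dp[21]=3
Minimum coins for 21 = 3


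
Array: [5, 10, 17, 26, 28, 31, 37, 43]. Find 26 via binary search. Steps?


Search for 26:
[0,7] mid=3 arr[3]=26
Total: 1 comparisons


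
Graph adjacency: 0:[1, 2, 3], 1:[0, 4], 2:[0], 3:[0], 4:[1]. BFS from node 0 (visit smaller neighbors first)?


BFS queue: start with [0]
Visit order: [0, 1, 2, 3, 4]


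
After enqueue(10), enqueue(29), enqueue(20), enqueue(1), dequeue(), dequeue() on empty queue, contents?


enqueue(10) -> [10]
enqueue(29) -> [10, 29]
enqueue(20) -> [10, 29, 20]
enqueue(1) -> [10, 29, 20, 1]
dequeue() returns 10 -> [29, 20, 1]
dequeue() returns 29 -> [20, 1]
Final queue (front to back): [20, 1]


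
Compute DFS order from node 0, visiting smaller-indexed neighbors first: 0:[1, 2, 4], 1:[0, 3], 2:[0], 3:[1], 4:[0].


DFS stack-based: start with [0]
Visit order: [0, 1, 3, 2, 4]


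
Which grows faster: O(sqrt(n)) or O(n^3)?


sublinear grows slower than cubic
O(sqrt(n)) is asymptotically smaller; O(n^3) grows faster


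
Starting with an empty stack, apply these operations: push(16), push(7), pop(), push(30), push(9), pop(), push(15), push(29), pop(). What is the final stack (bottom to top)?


push(16) -> [16]
push(7) -> [16, 7]
pop() returns 7 -> [16]
push(30) -> [16, 30]
push(9) -> [16, 30, 9]
pop() returns 9 -> [16, 30]
push(15) -> [16, 30, 15]
push(29) -> [16, 30, 15, 29]
pop() returns 29 -> [16, 30, 15]
Final stack (bottom to top): [16, 30, 15]


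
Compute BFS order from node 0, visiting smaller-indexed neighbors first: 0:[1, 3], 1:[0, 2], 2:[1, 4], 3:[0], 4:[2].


BFS queue: start with [0]
Visit order: [0, 1, 3, 2, 4]


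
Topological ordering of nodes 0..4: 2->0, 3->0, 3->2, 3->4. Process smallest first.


Kahn's algorithm, process smallest node first
Order: [1, 3, 2, 0, 4]


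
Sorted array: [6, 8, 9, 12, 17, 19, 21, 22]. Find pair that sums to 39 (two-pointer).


Two pointers: lo=0, hi=7
Found pair: (17, 22) summing to 39


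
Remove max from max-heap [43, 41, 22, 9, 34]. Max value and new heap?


Max = 43
Replace root with last, heapify down
Resulting heap: [41, 34, 22, 9]


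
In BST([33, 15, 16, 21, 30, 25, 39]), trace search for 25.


BST root = 33
Search for 25: compare at each node
Path: [33, 15, 16, 21, 30, 25]


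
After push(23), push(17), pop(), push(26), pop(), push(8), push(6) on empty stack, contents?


push(23) -> [23]
push(17) -> [23, 17]
pop() returns 17 -> [23]
push(26) -> [23, 26]
pop() returns 26 -> [23]
push(8) -> [23, 8]
push(6) -> [23, 8, 6]
Final stack (bottom to top): [23, 8, 6]


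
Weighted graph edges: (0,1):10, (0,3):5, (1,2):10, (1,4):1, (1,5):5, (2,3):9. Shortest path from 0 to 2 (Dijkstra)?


Dijkstra from 0:
Distances: {0: 0, 1: 10, 2: 14, 3: 5, 4: 11, 5: 15}
Shortest distance to 2 = 14, path = [0, 3, 2]


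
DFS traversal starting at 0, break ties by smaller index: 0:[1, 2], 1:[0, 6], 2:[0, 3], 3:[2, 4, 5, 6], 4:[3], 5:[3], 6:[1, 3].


DFS stack-based: start with [0]
Visit order: [0, 1, 6, 3, 2, 4, 5]


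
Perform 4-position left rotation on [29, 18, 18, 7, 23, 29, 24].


Left rotate by 4: [23, 29, 24, 29, 18, 18, 7]


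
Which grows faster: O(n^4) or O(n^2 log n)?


n^2 log n grows slower than quartic
O(n^2 log n) is asymptotically smaller; O(n^4) grows faster


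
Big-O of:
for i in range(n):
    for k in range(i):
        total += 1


Per nesting level: O(n) * O(n) [triangular over i] = O(n^2)
Complexity: O(n^2)


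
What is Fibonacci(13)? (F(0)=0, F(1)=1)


F(n)=F(n-1)+F(n-2)
...F(11)=89, F(12)=144, F(13)=233


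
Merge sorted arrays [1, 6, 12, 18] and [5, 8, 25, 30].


Compare heads, take smaller each step.
Merged: [1, 5, 6, 8, 12, 18, 25, 30]


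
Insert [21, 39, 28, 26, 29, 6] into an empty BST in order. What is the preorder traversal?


Root = 21; build tree by BST insertion.
Preorder traversal: [21, 6, 39, 28, 26, 29]


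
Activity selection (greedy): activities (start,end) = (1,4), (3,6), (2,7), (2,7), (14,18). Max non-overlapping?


Greedy: pick earliest-ending, then skip overlaps.
Selected (2 activities): [(1, 4), (14, 18)]


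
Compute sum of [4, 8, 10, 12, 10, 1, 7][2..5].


Prefix sums: [0, 4, 12, 22, 34, 44, 45, 52]
Sum[2..5] = prefix[6] - prefix[2] = 45 - 12 = 33


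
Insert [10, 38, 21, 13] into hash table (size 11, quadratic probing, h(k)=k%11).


Insertions: 10->slot 10; 38->slot 5; 21->slot 0; 13->slot 2
Table: [21, None, 13, None, None, 38, None, None, None, None, 10]


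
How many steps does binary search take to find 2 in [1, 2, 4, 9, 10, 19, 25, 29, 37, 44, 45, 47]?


Search for 2:
[0,11] mid=5 arr[5]=19
[0,4] mid=2 arr[2]=4
[0,1] mid=0 arr[0]=1
[1,1] mid=1 arr[1]=2
Total: 4 comparisons


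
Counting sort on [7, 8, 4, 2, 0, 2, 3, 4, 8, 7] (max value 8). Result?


Count array: [1, 0, 2, 1, 2, 0, 0, 2, 2]
Reconstruct: [0, 2, 2, 3, 4, 4, 7, 7, 8, 8]


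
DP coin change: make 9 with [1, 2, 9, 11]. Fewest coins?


dp[0]=0; dp[i]=1+min(dp[i-c] for c in coins)
...dp[4]=2, dp[5]=3, dp[6]=3, dp[7]=4, dp[8]=4, dp[9]=1
Minimum coins for 9 = 1


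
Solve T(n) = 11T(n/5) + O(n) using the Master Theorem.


a=11, b=5, c=1. log_5(11)=1.490 > c=1. Case 1: O(n^log_b(a)) = O(n^1.490)
Complexity: O(n^1.490)


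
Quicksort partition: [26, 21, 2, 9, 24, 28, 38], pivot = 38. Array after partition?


Elements <= 38 go left of pivot.
Result: [26, 21, 2, 9, 24, 28, 38], pivot at index 6


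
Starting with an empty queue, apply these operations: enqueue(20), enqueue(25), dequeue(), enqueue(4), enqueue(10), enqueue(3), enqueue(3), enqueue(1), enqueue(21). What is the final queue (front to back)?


enqueue(20) -> [20]
enqueue(25) -> [20, 25]
dequeue() returns 20 -> [25]
enqueue(4) -> [25, 4]
enqueue(10) -> [25, 4, 10]
enqueue(3) -> [25, 4, 10, 3]
enqueue(3) -> [25, 4, 10, 3, 3]
enqueue(1) -> [25, 4, 10, 3, 3, 1]
enqueue(21) -> [25, 4, 10, 3, 3, 1, 21]
Final queue (front to back): [25, 4, 10, 3, 3, 1, 21]


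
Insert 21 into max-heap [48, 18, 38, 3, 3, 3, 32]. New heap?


Append 21: [48, 18, 38, 3, 3, 3, 32, 21]
Bubble up: swap idx 7(21) with idx 3(3); swap idx 3(21) with idx 1(18)
Result: [48, 21, 38, 18, 3, 3, 32, 3]


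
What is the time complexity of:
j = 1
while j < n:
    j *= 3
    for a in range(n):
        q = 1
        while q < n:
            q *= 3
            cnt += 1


Per nesting level: O(log n) * O(n) * O(log n) = O(n (log n)^2)
Complexity: O(n (log n)^2)


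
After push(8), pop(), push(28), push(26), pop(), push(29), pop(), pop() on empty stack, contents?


push(8) -> [8]
pop() returns 8 -> []
push(28) -> [28]
push(26) -> [28, 26]
pop() returns 26 -> [28]
push(29) -> [28, 29]
pop() returns 29 -> [28]
pop() returns 28 -> []
Final stack (bottom to top): []


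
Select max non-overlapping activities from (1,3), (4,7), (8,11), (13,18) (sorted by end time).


Greedy: pick earliest-ending, then skip overlaps.
Selected (4 activities): [(1, 3), (4, 7), (8, 11), (13, 18)]


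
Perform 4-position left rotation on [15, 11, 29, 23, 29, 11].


Left rotate by 4: [29, 11, 15, 11, 29, 23]


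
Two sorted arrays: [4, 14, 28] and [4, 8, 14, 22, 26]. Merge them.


Compare heads, take smaller each step.
Merged: [4, 4, 8, 14, 14, 22, 26, 28]


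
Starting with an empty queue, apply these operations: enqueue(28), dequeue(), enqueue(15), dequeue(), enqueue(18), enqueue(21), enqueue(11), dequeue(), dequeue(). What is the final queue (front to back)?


enqueue(28) -> [28]
dequeue() returns 28 -> []
enqueue(15) -> [15]
dequeue() returns 15 -> []
enqueue(18) -> [18]
enqueue(21) -> [18, 21]
enqueue(11) -> [18, 21, 11]
dequeue() returns 18 -> [21, 11]
dequeue() returns 21 -> [11]
Final queue (front to back): [11]


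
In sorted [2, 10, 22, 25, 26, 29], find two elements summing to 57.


Two pointers: lo=0, hi=5
No pair sums to 57


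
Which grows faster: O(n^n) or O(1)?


constant grows slower than n^n
O(1) is asymptotically smaller; O(n^n) grows faster


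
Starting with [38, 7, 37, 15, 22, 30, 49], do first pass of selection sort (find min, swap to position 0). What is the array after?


After one pass: [7, 38, 37, 15, 22, 30, 49]


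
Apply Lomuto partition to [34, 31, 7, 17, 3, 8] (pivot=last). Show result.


Elements <= 8 go left of pivot.
Result: [7, 3, 8, 17, 31, 34], pivot at index 2


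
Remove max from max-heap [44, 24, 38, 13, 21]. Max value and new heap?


Max = 44
Replace root with last, heapify down
Resulting heap: [38, 24, 21, 13]


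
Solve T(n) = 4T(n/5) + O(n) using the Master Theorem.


a=4, b=5, c=1. log_5(4)=0.861 < c=1. Case 3: O(n^c) = O(n)
Complexity: O(n)


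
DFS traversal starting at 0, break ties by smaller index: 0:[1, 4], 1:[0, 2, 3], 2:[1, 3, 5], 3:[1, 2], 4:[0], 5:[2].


DFS stack-based: start with [0]
Visit order: [0, 1, 2, 3, 5, 4]


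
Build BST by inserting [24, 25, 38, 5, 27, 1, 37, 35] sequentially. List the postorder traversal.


Root = 24; build tree by BST insertion.
Postorder traversal: [1, 5, 35, 37, 27, 38, 25, 24]


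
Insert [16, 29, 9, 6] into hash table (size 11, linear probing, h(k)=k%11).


Insertions: 16->slot 5; 29->slot 7; 9->slot 9; 6->slot 6
Table: [None, None, None, None, None, 16, 6, 29, None, 9, None]


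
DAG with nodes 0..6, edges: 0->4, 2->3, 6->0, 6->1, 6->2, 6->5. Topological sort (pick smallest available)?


Kahn's algorithm, process smallest node first
Order: [6, 0, 1, 2, 3, 4, 5]


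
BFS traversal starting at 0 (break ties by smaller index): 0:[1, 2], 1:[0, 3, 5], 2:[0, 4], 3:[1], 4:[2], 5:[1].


BFS queue: start with [0]
Visit order: [0, 1, 2, 3, 5, 4]


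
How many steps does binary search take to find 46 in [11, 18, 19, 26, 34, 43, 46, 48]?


Search for 46:
[0,7] mid=3 arr[3]=26
[4,7] mid=5 arr[5]=43
[6,7] mid=6 arr[6]=46
Total: 3 comparisons


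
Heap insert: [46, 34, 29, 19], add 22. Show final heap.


Append 22: [46, 34, 29, 19, 22]
Bubble up: no swaps needed
Result: [46, 34, 29, 19, 22]


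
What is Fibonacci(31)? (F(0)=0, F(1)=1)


F(n)=F(n-1)+F(n-2)
...F(29)=514229, F(30)=832040, F(31)=1346269


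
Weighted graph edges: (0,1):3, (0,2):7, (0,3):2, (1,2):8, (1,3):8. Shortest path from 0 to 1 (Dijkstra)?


Dijkstra from 0:
Distances: {0: 0, 1: 3, 2: 7, 3: 2}
Shortest distance to 1 = 3, path = [0, 1]
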